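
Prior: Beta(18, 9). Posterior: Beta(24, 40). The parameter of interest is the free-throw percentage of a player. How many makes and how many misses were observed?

A Beta(α, β) prior with s successes and f failures in binomial data gives a Beta(α+s, β+f) posterior.
So s = 24 − 18 = 6 and f = 40 − 9 = 31.

6 makes and 31 misses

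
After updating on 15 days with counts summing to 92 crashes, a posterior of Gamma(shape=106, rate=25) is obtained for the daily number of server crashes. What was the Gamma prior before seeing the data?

A Gamma(α, β) prior (rate parametrization) on a Poisson rate with n observations summing to S gives posterior Gamma(α+S, β+n).
So α = 106 − 92 = 14 and β = 25 − 15 = 10.

Gamma(shape=14, rate=10)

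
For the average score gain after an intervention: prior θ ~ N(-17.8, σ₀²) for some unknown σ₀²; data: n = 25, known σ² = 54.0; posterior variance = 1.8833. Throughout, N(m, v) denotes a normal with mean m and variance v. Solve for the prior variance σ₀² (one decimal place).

Posterior precision equals prior precision plus data precision: 1/σ_n² = 1/σ₀² + n/σ².
So 1/σ₀² = 1/1.8833 − 25/54.0 = 0.530983 − 0.462963 = 0.068020.
Hence σ₀² = 1/0.068020 ≈ 14.7.

σ₀² = 14.7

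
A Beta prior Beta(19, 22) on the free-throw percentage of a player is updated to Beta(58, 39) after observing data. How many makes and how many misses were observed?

Under Beta–binomial conjugacy the posterior parameters are (a+s, b+f).
So s = 58 − 19 = 39 and f = 39 − 22 = 17.

39 makes and 17 misses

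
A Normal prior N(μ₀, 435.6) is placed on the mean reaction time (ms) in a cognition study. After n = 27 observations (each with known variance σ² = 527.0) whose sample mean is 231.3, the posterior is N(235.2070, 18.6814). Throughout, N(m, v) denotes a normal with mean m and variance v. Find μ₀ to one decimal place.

μ₀ = 322.4

The posterior mean is a precision-weighted average: μ_n = (τ₀μ₀ + τ_data·x̄)/(τ₀+τ_data), with τ₀=1/σ₀² and τ_data=n/σ².
Here τ₀ = 1/435.6 = 0.002296 and τ_data = 27/527.0 = 0.051233, so τ_n = 0.053529.
Rearranging for μ₀: μ₀ = (μ_n·τ_n − τ_data·x̄)/τ₀ = (235.2070·0.053529 − 0.051233·231.3) / 0.002296 = 0.740203/0.002296 ≈ 322.4.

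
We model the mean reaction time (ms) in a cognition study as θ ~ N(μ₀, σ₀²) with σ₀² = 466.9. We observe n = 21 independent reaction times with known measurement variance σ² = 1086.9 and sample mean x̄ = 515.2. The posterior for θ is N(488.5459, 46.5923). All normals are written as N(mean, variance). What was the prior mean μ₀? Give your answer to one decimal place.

The posterior mean is a precision-weighted average: μ_n = (τ₀μ₀ + τ_data·x̄)/(τ₀+τ_data), with τ₀=1/σ₀² and τ_data=n/σ².
Here τ₀ = 1/466.9 = 0.002142 and τ_data = 21/1086.9 = 0.019321, so τ_n = 0.021463.
Rearranging for μ₀: μ₀ = (μ_n·τ_n − τ_data·x̄)/τ₀ = (488.5459·0.021463 − 0.019321·515.2) / 0.002142 = 0.531481/0.002142 ≈ 248.1.

μ₀ = 248.1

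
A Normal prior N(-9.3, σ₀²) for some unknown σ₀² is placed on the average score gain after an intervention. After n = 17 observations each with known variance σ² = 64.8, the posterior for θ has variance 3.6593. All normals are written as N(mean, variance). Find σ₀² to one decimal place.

For the Normal–Normal model with known σ², precisions add: τ_n = τ₀ + n/σ².
So 1/σ₀² = 1/3.6593 − 17/64.8 = 0.273276 − 0.262346 = 0.010930.
Hence σ₀² = 1/0.010930 ≈ 91.5.

σ₀² = 91.5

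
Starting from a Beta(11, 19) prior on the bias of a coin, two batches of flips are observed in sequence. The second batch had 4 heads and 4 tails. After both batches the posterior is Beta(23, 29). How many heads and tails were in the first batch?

Because Beta–binomial updating is additive in the counts, the combined data contributed (α_post−α_prior, β_post−β_prior) successes and failures.
Total across both batches: 23−11=12 heads, 29−19=10 tails.
Subtract the second batch: 12−4=8 heads and 10−4=6 tails.

8 heads and 6 tails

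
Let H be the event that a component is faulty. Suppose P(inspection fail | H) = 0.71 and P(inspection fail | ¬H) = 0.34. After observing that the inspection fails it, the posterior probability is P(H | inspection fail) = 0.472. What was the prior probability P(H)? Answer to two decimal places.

P(H) = 0.30

In odds form, posterior odds = prior odds × likelihood ratio, so prior odds = posterior odds ÷ LR.
Posterior odds = 0.472/(1−0.472) = 0.8939. LR = 0.71/0.34 = 2.0882.
Prior odds = 0.8939/2.0882 = 0.4281, so P(H) = 0.4281/(1+0.4281) ≈ 0.30.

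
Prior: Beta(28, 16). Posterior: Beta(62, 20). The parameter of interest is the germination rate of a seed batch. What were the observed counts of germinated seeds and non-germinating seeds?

34 germinated seeds and 4 non-germinating seeds

Under Beta–binomial conjugacy the posterior parameters are (a+s, b+f).
So s = 62 − 28 = 34 and f = 20 − 16 = 4.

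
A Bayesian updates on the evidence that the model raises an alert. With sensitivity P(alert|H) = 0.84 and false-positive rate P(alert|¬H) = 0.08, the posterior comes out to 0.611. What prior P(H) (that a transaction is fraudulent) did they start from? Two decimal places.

P(H) = 0.13

Bayes' rule in odds form gives O(H|E) = O(H)·[P(E|H)/P(E|¬H)], hence O(H) = O(H|E)/LR.
Posterior odds = 0.611/(1−0.611) = 1.5707. LR = 0.84/0.08 = 10.5000.
Prior odds = 1.5707/10.5000 = 0.1496, so P(H) = 0.1496/(1+0.1496) ≈ 0.13.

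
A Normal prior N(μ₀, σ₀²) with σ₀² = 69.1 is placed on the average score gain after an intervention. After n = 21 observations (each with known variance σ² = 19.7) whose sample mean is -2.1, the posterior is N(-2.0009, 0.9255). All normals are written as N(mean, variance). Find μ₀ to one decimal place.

μ₀ = 5.3

With known observation variance, the Normal–Normal posterior has precision τ_n = τ₀ + n/σ² and mean μ_n = (τ₀μ₀ + (n/σ²)x̄)/τ_n.
Here τ₀ = 1/69.1 = 0.014472 and τ_data = 21/19.7 = 1.065990, so τ_n = 1.080462.
Rearranging for μ₀: μ₀ = (μ_n·τ_n − τ_data·x̄)/τ₀ = (-2.0009·1.080462 − 1.065990·-2.1) / 0.014472 = 0.076683/0.014472 ≈ 5.3.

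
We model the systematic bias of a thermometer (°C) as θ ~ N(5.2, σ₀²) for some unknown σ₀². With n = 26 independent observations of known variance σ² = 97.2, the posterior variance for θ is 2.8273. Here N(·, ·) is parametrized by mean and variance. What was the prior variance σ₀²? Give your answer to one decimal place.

σ₀² = 11.6

Posterior precision equals prior precision plus data precision: 1/σ_n² = 1/σ₀² + n/σ².
So 1/σ₀² = 1/2.8273 − 26/97.2 = 0.353694 − 0.267490 = 0.086204.
Hence σ₀² = 1/0.086204 ≈ 11.6.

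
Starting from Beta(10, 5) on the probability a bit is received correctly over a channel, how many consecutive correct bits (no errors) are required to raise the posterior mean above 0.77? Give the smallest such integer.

After k correct bits and 0 errors the posterior is Beta(10+k, 5), with mean (10+k)/(10+5+k).
Set (10+k)/(15+k) > 0.77 and solve: k > (0.77·15 − 10)/(1 − 0.77) = 6.739.
The smallest integer exceeding 6.739 is 7, and checking k=7: (17)/(22) = 0.7727 > 0.77.

k = 7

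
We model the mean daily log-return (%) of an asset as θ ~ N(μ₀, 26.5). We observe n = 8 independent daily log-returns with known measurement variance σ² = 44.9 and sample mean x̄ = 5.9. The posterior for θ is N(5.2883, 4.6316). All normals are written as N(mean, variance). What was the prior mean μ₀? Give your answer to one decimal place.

μ₀ = 2.4

The posterior mean is a precision-weighted average: μ_n = (τ₀μ₀ + τ_data·x̄)/(τ₀+τ_data), with τ₀=1/σ₀² and τ_data=n/σ².
Here τ₀ = 1/26.5 = 0.037736 and τ_data = 8/44.9 = 0.178174, so τ_n = 0.215910.
Rearranging for μ₀: μ₀ = (μ_n·τ_n − τ_data·x̄)/τ₀ = (5.2883·0.215910 − 0.178174·5.9) / 0.037736 = 0.090570/0.037736 ≈ 2.4.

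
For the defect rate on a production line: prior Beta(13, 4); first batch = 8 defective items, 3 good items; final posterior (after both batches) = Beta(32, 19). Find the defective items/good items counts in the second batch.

11 defective items and 12 good items

Because Beta–binomial updating is additive in the counts, the combined data contributed (α_post−α_prior, β_post−β_prior) successes and failures.
Total across both batches: 32−13=19 defective items, 19−4=15 good items.
Subtract the first batch: 19−8=11 defective items and 15−3=12 good items.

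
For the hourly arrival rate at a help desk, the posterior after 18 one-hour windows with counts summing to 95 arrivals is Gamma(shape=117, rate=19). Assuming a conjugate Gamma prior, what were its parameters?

Gamma(shape=22, rate=1)

A Gamma(α, β) prior (rate parametrization) on a Poisson rate with n observations summing to S gives posterior Gamma(α+S, β+n).
So α = 117 − 95 = 22 and β = 19 − 18 = 1.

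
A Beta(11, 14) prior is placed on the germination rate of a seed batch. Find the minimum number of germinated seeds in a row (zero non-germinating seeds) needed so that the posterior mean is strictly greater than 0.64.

After k germinated seeds and 0 non-germinating seeds the posterior is Beta(11+k, 14), with mean (11+k)/(11+14+k).
Set (11+k)/(25+k) > 0.64 and solve: k > (0.64·25 − 11)/(1 − 0.64) = 13.889.
The smallest integer exceeding 13.889 is 14, and checking k=14: (25)/(39) = 0.6410 > 0.64.

k = 14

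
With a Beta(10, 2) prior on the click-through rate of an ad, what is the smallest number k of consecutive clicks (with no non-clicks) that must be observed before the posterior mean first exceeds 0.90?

k = 9

After k clicks and 0 non-clicks the posterior is Beta(10+k, 2), with mean (10+k)/(10+2+k).
Set (10+k)/(12+k) > 0.90 and solve: k > (0.90·12 − 10)/(1 − 0.90) = 8.000.
The smallest integer exceeding 8.000 is 9, and checking k=9: (19)/(21) = 0.9048 > 0.90.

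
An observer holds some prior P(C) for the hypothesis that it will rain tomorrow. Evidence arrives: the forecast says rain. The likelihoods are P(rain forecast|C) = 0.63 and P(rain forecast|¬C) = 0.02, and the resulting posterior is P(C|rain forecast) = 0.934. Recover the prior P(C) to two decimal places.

In odds form, posterior odds = prior odds × likelihood ratio, so prior odds = posterior odds ÷ LR.
Posterior odds = 0.934/(1−0.934) = 14.1515. LR = 0.63/0.02 = 31.5000.
Prior odds = 14.1515/31.5000 = 0.4493, so P(C) = 0.4493/(1+0.4493) ≈ 0.31.

P(C) = 0.31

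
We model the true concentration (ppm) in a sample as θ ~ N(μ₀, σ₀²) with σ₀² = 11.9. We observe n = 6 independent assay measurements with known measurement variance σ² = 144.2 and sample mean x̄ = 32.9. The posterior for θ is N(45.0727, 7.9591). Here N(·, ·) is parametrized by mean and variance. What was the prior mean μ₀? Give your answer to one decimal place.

With known observation variance, the Normal–Normal posterior has precision τ_n = τ₀ + n/σ² and mean μ_n = (τ₀μ₀ + (n/σ²)x̄)/τ_n.
Here τ₀ = 1/11.9 = 0.084034 and τ_data = 6/144.2 = 0.041609, so τ_n = 0.125643.
Rearranging for μ₀: μ₀ = (μ_n·τ_n − τ_data·x̄)/τ₀ = (45.0727·0.125643 − 0.041609·32.9) / 0.084034 = 4.294133/0.084034 ≈ 51.1.

μ₀ = 51.1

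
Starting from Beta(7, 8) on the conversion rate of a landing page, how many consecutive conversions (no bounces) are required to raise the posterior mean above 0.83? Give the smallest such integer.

k = 33

After k conversions and 0 bounces the posterior is Beta(7+k, 8), with mean (7+k)/(7+8+k).
Set (7+k)/(15+k) > 0.83 and solve: k > (0.83·15 − 7)/(1 − 0.83) = 32.059.
The smallest integer exceeding 32.059 is 33.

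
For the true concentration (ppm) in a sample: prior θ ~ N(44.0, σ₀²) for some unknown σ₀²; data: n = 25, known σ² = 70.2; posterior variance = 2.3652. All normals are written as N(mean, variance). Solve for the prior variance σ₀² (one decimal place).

σ₀² = 15.0

Posterior precision equals prior precision plus data precision: 1/σ_n² = 1/σ₀² + n/σ².
So 1/σ₀² = 1/2.3652 − 25/70.2 = 0.422797 − 0.356125 = 0.066672.
Hence σ₀² = 1/0.066672 ≈ 15.0.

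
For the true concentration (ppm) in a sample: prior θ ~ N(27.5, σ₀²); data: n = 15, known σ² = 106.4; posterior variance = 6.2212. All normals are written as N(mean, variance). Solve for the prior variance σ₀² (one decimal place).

σ₀² = 50.6

For the Normal–Normal model with known σ², precisions add: τ_n = τ₀ + n/σ².
So 1/σ₀² = 1/6.2212 − 15/106.4 = 0.160741 − 0.140977 = 0.019764.
Hence σ₀² = 1/0.019764 ≈ 50.6.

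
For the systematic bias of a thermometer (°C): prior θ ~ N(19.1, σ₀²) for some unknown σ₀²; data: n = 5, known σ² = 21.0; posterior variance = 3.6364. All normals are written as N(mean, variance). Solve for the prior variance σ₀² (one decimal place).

Posterior precision equals prior precision plus data precision: 1/σ_n² = 1/σ₀² + n/σ².
So 1/σ₀² = 1/3.6364 − 5/21.0 = 0.274997 − 0.238095 = 0.036902.
Hence σ₀² = 1/0.036902 ≈ 27.1.

σ₀² = 27.1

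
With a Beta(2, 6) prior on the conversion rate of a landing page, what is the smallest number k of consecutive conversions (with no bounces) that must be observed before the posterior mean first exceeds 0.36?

After k conversions and 0 bounces the posterior is Beta(2+k, 6), with mean (2+k)/(2+6+k).
Set (2+k)/(8+k) > 0.36 and solve: k > (0.36·8 − 2)/(1 − 0.36) = 1.375.
The smallest integer exceeding 1.375 is 2, and checking k=2: (4)/(10) = 0.4000 > 0.36.

k = 2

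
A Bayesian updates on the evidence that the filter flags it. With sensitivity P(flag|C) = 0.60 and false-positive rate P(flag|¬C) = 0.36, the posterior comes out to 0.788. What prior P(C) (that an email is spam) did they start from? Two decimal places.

Bayes' rule in odds form gives O(C|E) = O(C)·[P(E|C)/P(E|¬C)], hence O(C) = O(C|E)/LR.
Posterior odds = 0.788/(1−0.788) = 3.7170. LR = 0.60/0.36 = 1.6667.
Prior odds = 3.7170/1.6667 = 2.2302, so P(C) = 2.2302/(1+2.2302) ≈ 0.69.

P(C) = 0.69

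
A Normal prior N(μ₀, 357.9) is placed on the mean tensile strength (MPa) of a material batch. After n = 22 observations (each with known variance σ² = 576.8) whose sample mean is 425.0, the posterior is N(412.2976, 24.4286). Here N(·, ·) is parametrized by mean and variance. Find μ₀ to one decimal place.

μ₀ = 238.9

The posterior mean is a precision-weighted average: μ_n = (τ₀μ₀ + τ_data·x̄)/(τ₀+τ_data), with τ₀=1/σ₀² and τ_data=n/σ².
Here τ₀ = 1/357.9 = 0.002794 and τ_data = 22/576.8 = 0.038141, so τ_n = 0.040935.
Rearranging for μ₀: μ₀ = (μ_n·τ_n − τ_data·x̄)/τ₀ = (412.2976·0.040935 − 0.038141·425.0) / 0.002794 = 0.667477/0.002794 ≈ 238.9.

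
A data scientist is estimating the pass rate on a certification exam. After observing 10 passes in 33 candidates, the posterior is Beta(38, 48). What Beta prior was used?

Beta(28, 25)

Beta is conjugate to the binomial likelihood: posterior = Beta(a+s, b+f).
So a = 38 − 10 = 28 and b = 48 − 23 = 25.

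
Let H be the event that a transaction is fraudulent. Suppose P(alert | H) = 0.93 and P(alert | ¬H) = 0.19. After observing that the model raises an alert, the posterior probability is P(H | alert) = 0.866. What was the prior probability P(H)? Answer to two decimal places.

Bayes' rule in odds form gives O(H|E) = O(H)·[P(E|H)/P(E|¬H)], hence O(H) = O(H|E)/LR.
Posterior odds = 0.866/(1−0.866) = 6.4627. LR = 0.93/0.19 = 4.8947.
Prior odds = 6.4627/4.8947 = 1.3203, so P(H) = 1.3203/(1+1.3203) ≈ 0.57.

P(H) = 0.57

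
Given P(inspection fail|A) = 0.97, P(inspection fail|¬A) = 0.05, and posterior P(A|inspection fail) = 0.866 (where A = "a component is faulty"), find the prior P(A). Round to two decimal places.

P(A) = 0.25

Bayes' rule in odds form gives O(A|E) = O(A)·[P(E|A)/P(E|¬A)], hence O(A) = O(A|E)/LR.
Posterior odds = 0.866/(1−0.866) = 6.4627. LR = 0.97/0.05 = 19.4000.
Prior odds = 6.4627/19.4000 = 0.3331, so P(A) = 0.3331/(1+0.3331) ≈ 0.25.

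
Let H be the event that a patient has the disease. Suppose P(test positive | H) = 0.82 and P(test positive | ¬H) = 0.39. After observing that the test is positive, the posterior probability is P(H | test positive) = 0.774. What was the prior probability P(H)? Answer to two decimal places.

P(H) = 0.62

In odds form, posterior odds = prior odds × likelihood ratio, so prior odds = posterior odds ÷ LR.
Posterior odds = 0.774/(1−0.774) = 3.4248. LR = 0.82/0.39 = 2.1026.
Prior odds = 3.4248/2.1026 = 1.6288, so P(H) = 1.6288/(1+1.6288) ≈ 0.62.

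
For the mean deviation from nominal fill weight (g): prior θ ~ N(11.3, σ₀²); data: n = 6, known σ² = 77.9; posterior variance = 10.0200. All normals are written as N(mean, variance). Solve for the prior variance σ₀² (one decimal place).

σ₀² = 43.9

Posterior precision equals prior precision plus data precision: 1/σ_n² = 1/σ₀² + n/σ².
So 1/σ₀² = 1/10.0200 − 6/77.9 = 0.099800 − 0.077022 = 0.022778.
Hence σ₀² = 1/0.022778 ≈ 43.9.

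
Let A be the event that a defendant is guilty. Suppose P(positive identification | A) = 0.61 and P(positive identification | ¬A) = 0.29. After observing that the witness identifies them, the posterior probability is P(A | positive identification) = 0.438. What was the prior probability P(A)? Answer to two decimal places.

P(A) = 0.27

In odds form, posterior odds = prior odds × likelihood ratio, so prior odds = posterior odds ÷ LR.
Posterior odds = 0.438/(1−0.438) = 0.7794. LR = 0.61/0.29 = 2.1034.
Prior odds = 0.7794/2.1034 = 0.3705, so P(A) = 0.3705/(1+0.3705) ≈ 0.27.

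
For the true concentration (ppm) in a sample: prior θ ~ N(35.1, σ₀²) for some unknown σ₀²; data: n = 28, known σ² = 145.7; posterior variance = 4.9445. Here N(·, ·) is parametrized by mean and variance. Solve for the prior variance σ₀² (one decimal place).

Posterior precision equals prior precision plus data precision: 1/σ_n² = 1/σ₀² + n/σ².
So 1/σ₀² = 1/4.9445 − 28/145.7 = 0.202245 − 0.192176 = 0.010069.
Hence σ₀² = 1/0.010069 ≈ 99.3.

σ₀² = 99.3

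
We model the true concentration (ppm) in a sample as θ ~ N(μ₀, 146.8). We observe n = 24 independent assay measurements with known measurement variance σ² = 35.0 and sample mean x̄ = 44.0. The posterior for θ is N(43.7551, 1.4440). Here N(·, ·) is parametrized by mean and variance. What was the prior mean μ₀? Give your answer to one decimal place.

The posterior mean is a precision-weighted average: μ_n = (τ₀μ₀ + τ_data·x̄)/(τ₀+τ_data), with τ₀=1/σ₀² and τ_data=n/σ².
Here τ₀ = 1/146.8 = 0.006812 and τ_data = 24/35.0 = 0.685714, so τ_n = 0.692526.
Rearranging for μ₀: μ₀ = (μ_n·τ_n − τ_data·x̄)/τ₀ = (43.7551·0.692526 − 0.685714·44.0) / 0.006812 = 0.130128/0.006812 ≈ 19.1.

μ₀ = 19.1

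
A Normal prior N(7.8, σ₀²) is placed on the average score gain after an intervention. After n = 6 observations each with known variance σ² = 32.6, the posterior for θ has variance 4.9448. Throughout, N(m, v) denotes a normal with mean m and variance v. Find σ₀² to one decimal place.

σ₀² = 55.0

For the Normal–Normal model with known σ², precisions add: τ_n = τ₀ + n/σ².
So 1/σ₀² = 1/4.9448 − 6/32.6 = 0.202233 − 0.184049 = 0.018184.
Hence σ₀² = 1/0.018184 ≈ 55.0.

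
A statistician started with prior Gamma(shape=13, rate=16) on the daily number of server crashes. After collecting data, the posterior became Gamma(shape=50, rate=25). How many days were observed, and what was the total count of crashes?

n = 9 days with total 37 crashes

A Gamma(α, β) prior (rate parametrization) on a Poisson rate with n observations summing to S gives posterior Gamma(α+S, β+n).
Matching: Σxᵢ = 50 − 13 = 37 and n = 25 − 16 = 9.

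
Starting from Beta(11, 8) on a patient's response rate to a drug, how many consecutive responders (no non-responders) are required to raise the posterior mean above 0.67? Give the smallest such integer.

After k responders and 0 non-responders the posterior is Beta(11+k, 8), with mean (11+k)/(11+8+k).
Set (11+k)/(19+k) > 0.67 and solve: k > (0.67·19 − 11)/(1 − 0.67) = 5.242.
The smallest integer exceeding 5.242 is 6, and checking k=6: (17)/(25) = 0.6800 > 0.67.

k = 6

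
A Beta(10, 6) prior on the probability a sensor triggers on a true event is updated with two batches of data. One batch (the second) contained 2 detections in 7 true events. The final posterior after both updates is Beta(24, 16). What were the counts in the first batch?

Because Beta–binomial updating is additive in the counts, the combined data contributed (α_post−α_prior, β_post−β_prior) successes and failures.
Total across both batches: 24−10=14 detections, 16−6=10 misses.
Subtract the second batch: 14−2=12 detections and 10−5=5 misses.

12 detections and 5 misses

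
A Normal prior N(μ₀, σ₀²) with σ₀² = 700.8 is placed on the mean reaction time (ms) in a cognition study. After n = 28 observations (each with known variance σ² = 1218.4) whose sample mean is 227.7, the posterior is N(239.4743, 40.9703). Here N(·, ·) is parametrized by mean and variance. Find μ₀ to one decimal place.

With known observation variance, the Normal–Normal posterior has precision τ_n = τ₀ + n/σ² and mean μ_n = (τ₀μ₀ + (n/σ²)x̄)/τ_n.
Here τ₀ = 1/700.8 = 0.001427 and τ_data = 28/1218.4 = 0.022981, so τ_n = 0.024408.
Rearranging for μ₀: μ₀ = (μ_n·τ_n − τ_data·x̄)/τ₀ = (239.4743·0.024408 − 0.022981·227.7) / 0.001427 = 0.612315/0.001427 ≈ 429.1.

μ₀ = 429.1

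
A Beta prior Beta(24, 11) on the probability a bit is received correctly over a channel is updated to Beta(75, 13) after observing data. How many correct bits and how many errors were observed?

51 correct bits and 2 errors

Under Beta–binomial conjugacy the posterior parameters are (a+s, b+f).
So s = 75 − 24 = 51 and f = 13 − 11 = 2.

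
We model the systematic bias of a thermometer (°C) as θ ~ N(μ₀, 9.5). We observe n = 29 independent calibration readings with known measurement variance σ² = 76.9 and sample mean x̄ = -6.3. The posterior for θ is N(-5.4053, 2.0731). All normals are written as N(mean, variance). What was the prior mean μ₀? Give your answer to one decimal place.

μ₀ = -2.2

With known observation variance, the Normal–Normal posterior has precision τ_n = τ₀ + n/σ² and mean μ_n = (τ₀μ₀ + (n/σ²)x̄)/τ_n.
Here τ₀ = 1/9.5 = 0.105263 and τ_data = 29/76.9 = 0.377113, so τ_n = 0.482376.
Rearranging for μ₀: μ₀ = (μ_n·τ_n − τ_data·x̄)/τ₀ = (-5.4053·0.482376 − 0.377113·-6.3) / 0.105263 = -0.231575/0.105263 ≈ -2.2.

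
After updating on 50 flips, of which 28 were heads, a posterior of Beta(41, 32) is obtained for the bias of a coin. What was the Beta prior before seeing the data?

A Beta(α, β) prior with s successes and f failures in binomial data gives a Beta(α+s, β+f) posterior.
Subtract the data counts: 41−28=13, 32−22=10.

Beta(13, 10)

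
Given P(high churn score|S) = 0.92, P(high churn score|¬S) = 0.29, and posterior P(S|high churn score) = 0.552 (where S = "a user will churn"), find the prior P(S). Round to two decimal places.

Bayes' rule in odds form gives O(S|E) = O(S)·[P(E|S)/P(E|¬S)], hence O(S) = O(S|E)/LR.
Posterior odds = 0.552/(1−0.552) = 1.2321. LR = 0.92/0.29 = 3.1724.
Prior odds = 1.2321/3.1724 = 0.3884, so P(S) = 0.3884/(1+0.3884) ≈ 0.28.

P(S) = 0.28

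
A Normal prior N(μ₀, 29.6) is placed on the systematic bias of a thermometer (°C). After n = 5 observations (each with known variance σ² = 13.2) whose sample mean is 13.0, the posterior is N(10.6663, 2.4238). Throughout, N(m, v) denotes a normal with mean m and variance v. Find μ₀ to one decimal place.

μ₀ = -15.5

With known observation variance, the Normal–Normal posterior has precision τ_n = τ₀ + n/σ² and mean μ_n = (τ₀μ₀ + (n/σ²)x̄)/τ_n.
Here τ₀ = 1/29.6 = 0.033784 and τ_data = 5/13.2 = 0.378788, so τ_n = 0.412572.
Rearranging for μ₀: μ₀ = (μ_n·τ_n − τ_data·x̄)/τ₀ = (10.6663·0.412572 − 0.378788·13.0) / 0.033784 = -0.523627/0.033784 ≈ -15.5.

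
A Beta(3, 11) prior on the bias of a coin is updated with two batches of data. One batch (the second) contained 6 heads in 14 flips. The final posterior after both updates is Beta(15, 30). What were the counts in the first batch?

Because Beta–binomial updating is additive in the counts, the combined data contributed (α_post−α_prior, β_post−β_prior) successes and failures.
Total across both batches: 15−3=12 heads, 30−11=19 tails.
Subtract the second batch: 12−6=6 heads and 19−8=11 tails.

6 heads and 11 tails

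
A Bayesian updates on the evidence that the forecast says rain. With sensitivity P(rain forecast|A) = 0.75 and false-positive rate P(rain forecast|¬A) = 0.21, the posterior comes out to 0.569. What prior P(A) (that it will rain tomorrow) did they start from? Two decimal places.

In odds form, posterior odds = prior odds × likelihood ratio, so prior odds = posterior odds ÷ LR.
Posterior odds = 0.569/(1−0.569) = 1.3202. LR = 0.75/0.21 = 3.5714.
Prior odds = 1.3202/3.5714 = 0.3697, so P(A) = 0.3697/(1+0.3697) ≈ 0.27.

P(A) = 0.27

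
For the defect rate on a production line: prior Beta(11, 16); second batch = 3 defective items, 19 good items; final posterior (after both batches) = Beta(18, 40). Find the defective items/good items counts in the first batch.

4 defective items and 5 good items

Sequential conjugate updates are equivalent to a single update on the pooled data, so total successes = posterior α − prior α and total failures = posterior β − prior β.
Total across both batches: 18−11=7 defective items, 40−16=24 good items.
Subtract the second batch: 7−3=4 defective items and 24−19=5 good items.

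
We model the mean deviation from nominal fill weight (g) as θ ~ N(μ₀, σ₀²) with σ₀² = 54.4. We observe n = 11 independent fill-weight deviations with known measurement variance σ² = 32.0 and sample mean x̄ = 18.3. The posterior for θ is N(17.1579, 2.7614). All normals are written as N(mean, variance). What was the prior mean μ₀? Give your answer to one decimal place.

With known observation variance, the Normal–Normal posterior has precision τ_n = τ₀ + n/σ² and mean μ_n = (τ₀μ₀ + (n/σ²)x̄)/τ_n.
Here τ₀ = 1/54.4 = 0.018382 and τ_data = 11/32.0 = 0.343750, so τ_n = 0.362132.
Rearranging for μ₀: μ₀ = (μ_n·τ_n − τ_data·x̄)/τ₀ = (17.1579·0.362132 − 0.343750·18.3) / 0.018382 = -0.077200/0.018382 ≈ -4.2.

μ₀ = -4.2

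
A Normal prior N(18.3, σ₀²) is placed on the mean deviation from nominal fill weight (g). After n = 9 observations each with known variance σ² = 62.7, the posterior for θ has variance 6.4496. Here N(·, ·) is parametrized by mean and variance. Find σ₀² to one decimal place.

Posterior precision equals prior precision plus data precision: 1/σ_n² = 1/σ₀² + n/σ².
So 1/σ₀² = 1/6.4496 − 9/62.7 = 0.155048 − 0.143541 = 0.011507.
Hence σ₀² = 1/0.011507 ≈ 86.9.

σ₀² = 86.9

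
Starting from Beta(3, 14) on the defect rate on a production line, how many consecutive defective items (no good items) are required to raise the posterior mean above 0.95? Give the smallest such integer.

After k defective items and 0 good items the posterior is Beta(3+k, 14), with mean (3+k)/(3+14+k).
Set (3+k)/(17+k) > 0.95 and solve: k > (0.95·17 − 3)/(1 − 0.95) = 263.000.
The smallest integer exceeding 263.000 is 264, and checking k=264: (267)/(281) = 0.9502 > 0.95.

k = 264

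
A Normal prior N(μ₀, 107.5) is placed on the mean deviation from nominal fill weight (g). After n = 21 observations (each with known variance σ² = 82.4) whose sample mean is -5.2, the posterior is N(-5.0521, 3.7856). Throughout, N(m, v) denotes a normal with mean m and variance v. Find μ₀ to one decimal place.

The posterior mean is a precision-weighted average: μ_n = (τ₀μ₀ + τ_data·x̄)/(τ₀+τ_data), with τ₀=1/σ₀² and τ_data=n/σ².
Here τ₀ = 1/107.5 = 0.009302 and τ_data = 21/82.4 = 0.254854, so τ_n = 0.264156.
Rearranging for μ₀: μ₀ = (μ_n·τ_n − τ_data·x̄)/τ₀ = (-5.0521·0.264156 − 0.254854·-5.2) / 0.009302 = -0.009302/0.009302 ≈ -1.0.

μ₀ = -1.0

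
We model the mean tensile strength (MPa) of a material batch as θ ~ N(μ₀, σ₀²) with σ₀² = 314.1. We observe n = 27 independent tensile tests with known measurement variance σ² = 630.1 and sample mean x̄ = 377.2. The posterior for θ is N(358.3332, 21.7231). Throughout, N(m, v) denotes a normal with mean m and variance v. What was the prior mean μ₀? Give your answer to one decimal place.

μ₀ = 104.4

With known observation variance, the Normal–Normal posterior has precision τ_n = τ₀ + n/σ² and mean μ_n = (τ₀μ₀ + (n/σ²)x̄)/τ_n.
Here τ₀ = 1/314.1 = 0.003184 and τ_data = 27/630.1 = 0.042850, so τ_n = 0.046034.
Rearranging for μ₀: μ₀ = (μ_n·τ_n − τ_data·x̄)/τ₀ = (358.3332·0.046034 − 0.042850·377.2) / 0.003184 = 0.332491/0.003184 ≈ 104.4.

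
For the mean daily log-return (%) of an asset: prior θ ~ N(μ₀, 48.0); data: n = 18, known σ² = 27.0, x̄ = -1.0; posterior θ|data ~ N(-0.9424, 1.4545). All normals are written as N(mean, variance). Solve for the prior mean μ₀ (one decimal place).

With known observation variance, the Normal–Normal posterior has precision τ_n = τ₀ + n/σ² and mean μ_n = (τ₀μ₀ + (n/σ²)x̄)/τ_n.
Here τ₀ = 1/48.0 = 0.020833 and τ_data = 18/27.0 = 0.666667, so τ_n = 0.687500.
Rearranging for μ₀: μ₀ = (μ_n·τ_n − τ_data·x̄)/τ₀ = (-0.9424·0.687500 − 0.666667·-1.0) / 0.020833 = 0.018767/0.020833 ≈ 0.9.

μ₀ = 0.9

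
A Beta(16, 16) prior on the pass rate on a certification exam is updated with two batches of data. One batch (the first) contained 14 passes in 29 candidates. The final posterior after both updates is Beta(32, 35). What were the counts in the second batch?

Because Beta–binomial updating is additive in the counts, the combined data contributed (α_post−α_prior, β_post−β_prior) successes and failures.
Total across both batches: 32−16=16 passes, 35−16=19 failures.
Subtract the first batch: 16−14=2 passes and 19−15=4 failures.

2 passes and 4 failures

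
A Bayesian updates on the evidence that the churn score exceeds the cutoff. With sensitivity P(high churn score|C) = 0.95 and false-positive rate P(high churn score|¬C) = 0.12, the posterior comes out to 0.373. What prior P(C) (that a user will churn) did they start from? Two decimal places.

Bayes' rule in odds form gives O(C|E) = O(C)·[P(E|C)/P(E|¬C)], hence O(C) = O(C|E)/LR.
Posterior odds = 0.373/(1−0.373) = 0.5949. LR = 0.95/0.12 = 7.9167.
Prior odds = 0.5949/7.9167 = 0.0751, so P(C) = 0.0751/(1+0.0751) ≈ 0.07.

P(C) = 0.07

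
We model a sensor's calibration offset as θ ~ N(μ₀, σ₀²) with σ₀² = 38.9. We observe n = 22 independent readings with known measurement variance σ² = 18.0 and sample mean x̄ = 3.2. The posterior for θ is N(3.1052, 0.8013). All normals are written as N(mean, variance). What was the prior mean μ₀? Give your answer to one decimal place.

The posterior mean is a precision-weighted average: μ_n = (τ₀μ₀ + τ_data·x̄)/(τ₀+τ_data), with τ₀=1/σ₀² and τ_data=n/σ².
Here τ₀ = 1/38.9 = 0.025707 and τ_data = 22/18.0 = 1.222222, so τ_n = 1.247929.
Rearranging for μ₀: μ₀ = (μ_n·τ_n − τ_data·x̄)/τ₀ = (3.1052·1.247929 − 1.222222·3.2) / 0.025707 = -0.036041/0.025707 ≈ -1.4.

μ₀ = -1.4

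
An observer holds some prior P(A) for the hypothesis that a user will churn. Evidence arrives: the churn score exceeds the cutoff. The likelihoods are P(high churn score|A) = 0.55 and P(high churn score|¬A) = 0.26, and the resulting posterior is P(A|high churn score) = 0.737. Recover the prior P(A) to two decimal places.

Bayes' rule in odds form gives O(A|E) = O(A)·[P(E|A)/P(E|¬A)], hence O(A) = O(A|E)/LR.
Posterior odds = 0.737/(1−0.737) = 2.8023. LR = 0.55/0.26 = 2.1154.
Prior odds = 2.8023/2.1154 = 1.3247, so P(A) = 1.3247/(1+1.3247) ≈ 0.57.

P(A) = 0.57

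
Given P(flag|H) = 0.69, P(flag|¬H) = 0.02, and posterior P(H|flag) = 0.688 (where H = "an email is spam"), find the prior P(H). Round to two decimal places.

In odds form, posterior odds = prior odds × likelihood ratio, so prior odds = posterior odds ÷ LR.
Posterior odds = 0.688/(1−0.688) = 2.2051. LR = 0.69/0.02 = 34.5000.
Prior odds = 2.2051/34.5000 = 0.0639, so P(H) = 0.0639/(1+0.0639) ≈ 0.06.

P(H) = 0.06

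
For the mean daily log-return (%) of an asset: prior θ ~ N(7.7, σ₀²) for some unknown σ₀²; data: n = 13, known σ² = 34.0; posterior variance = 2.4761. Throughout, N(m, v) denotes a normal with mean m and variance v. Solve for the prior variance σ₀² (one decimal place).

σ₀² = 46.5

Posterior precision equals prior precision plus data precision: 1/σ_n² = 1/σ₀² + n/σ².
So 1/σ₀² = 1/2.4761 − 13/34.0 = 0.403861 − 0.382353 = 0.021508.
Hence σ₀² = 1/0.021508 ≈ 46.5.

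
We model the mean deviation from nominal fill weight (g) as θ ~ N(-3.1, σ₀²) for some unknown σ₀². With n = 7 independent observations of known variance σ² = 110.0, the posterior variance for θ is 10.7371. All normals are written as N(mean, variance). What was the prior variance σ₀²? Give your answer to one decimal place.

σ₀² = 33.9

Posterior precision equals prior precision plus data precision: 1/σ_n² = 1/σ₀² + n/σ².
So 1/σ₀² = 1/10.7371 − 7/110.0 = 0.093135 − 0.063636 = 0.029499.
Hence σ₀² = 1/0.029499 ≈ 33.9.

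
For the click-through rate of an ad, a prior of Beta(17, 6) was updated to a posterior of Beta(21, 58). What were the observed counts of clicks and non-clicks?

A Beta(a, b) prior with s successes and f failures in binomial data gives a Beta(a+s, b+f) posterior.
So s = 21 − 17 = 4 and f = 58 − 6 = 52.

4 clicks and 52 non-clicks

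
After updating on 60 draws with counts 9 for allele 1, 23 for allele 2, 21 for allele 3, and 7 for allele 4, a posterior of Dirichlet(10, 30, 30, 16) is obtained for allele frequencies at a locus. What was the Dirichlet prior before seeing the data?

For a Dirichlet(α) prior with multinomial counts c, the posterior is Dirichlet(α + c) componentwise.
Subtract each count from the matching posterior parameter: 10−9=1, 30−23=7, 30−21=9, 16−7=9.

Dirichlet(1, 7, 9, 9)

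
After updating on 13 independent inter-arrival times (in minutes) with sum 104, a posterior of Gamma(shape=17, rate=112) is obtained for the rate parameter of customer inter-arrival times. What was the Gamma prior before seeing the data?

Gamma(shape=4, rate=8)

For an exponential likelihood with a Gamma(α, β) prior on the rate, n observations with total T give posterior Gamma(α+n, β+T).
So α = 17 − 13 = 4 and β = 112 − 104 = 8.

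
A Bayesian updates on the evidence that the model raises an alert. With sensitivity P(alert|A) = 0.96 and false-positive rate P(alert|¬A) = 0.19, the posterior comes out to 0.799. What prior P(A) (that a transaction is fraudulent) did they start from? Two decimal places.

In odds form, posterior odds = prior odds × likelihood ratio, so prior odds = posterior odds ÷ LR.
Posterior odds = 0.799/(1−0.799) = 3.9751. LR = 0.96/0.19 = 5.0526.
Prior odds = 3.9751/5.0526 = 0.7867, so P(A) = 0.7867/(1+0.7867) ≈ 0.44.

P(A) = 0.44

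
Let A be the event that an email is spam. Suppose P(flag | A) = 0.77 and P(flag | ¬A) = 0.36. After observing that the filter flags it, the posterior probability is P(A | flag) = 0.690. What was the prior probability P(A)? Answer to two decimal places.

Bayes' rule in odds form gives O(A|E) = O(A)·[P(E|A)/P(E|¬A)], hence O(A) = O(A|E)/LR.
Posterior odds = 0.690/(1−0.690) = 2.2258. LR = 0.77/0.36 = 2.1389.
Prior odds = 2.2258/2.1389 = 1.0406, so P(A) = 1.0406/(1+1.0406) ≈ 0.51.

P(A) = 0.51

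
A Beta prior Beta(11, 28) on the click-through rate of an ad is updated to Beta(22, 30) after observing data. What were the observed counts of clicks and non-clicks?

Beta is conjugate to the binomial likelihood: posterior = Beta(α+s, β+f).
So s = 22 − 11 = 11 and f = 30 − 28 = 2.

11 clicks and 2 non-clicks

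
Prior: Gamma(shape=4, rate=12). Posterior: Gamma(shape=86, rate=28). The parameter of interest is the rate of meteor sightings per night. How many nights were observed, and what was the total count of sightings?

A Gamma(α, β) prior (rate parametrization) on a Poisson rate with n observations summing to S gives posterior Gamma(α+S, β+n).
Matching: Σxᵢ = 86 − 4 = 82 and n = 28 − 12 = 16.

n = 16 nights with total 82 sightings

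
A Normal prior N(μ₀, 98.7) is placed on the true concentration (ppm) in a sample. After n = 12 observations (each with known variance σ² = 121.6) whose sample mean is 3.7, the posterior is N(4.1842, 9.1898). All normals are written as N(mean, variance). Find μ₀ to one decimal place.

μ₀ = 8.9

With known observation variance, the Normal–Normal posterior has precision τ_n = τ₀ + n/σ² and mean μ_n = (τ₀μ₀ + (n/σ²)x̄)/τ_n.
Here τ₀ = 1/98.7 = 0.010132 and τ_data = 12/121.6 = 0.098684, so τ_n = 0.108816.
Rearranging for μ₀: μ₀ = (μ_n·τ_n − τ_data·x̄)/τ₀ = (4.1842·0.108816 − 0.098684·3.7) / 0.010132 = 0.090177/0.010132 ≈ 8.9.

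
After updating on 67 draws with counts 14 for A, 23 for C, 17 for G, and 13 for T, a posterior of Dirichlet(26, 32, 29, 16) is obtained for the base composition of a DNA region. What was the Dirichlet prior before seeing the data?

For a Dirichlet(α) prior with multinomial counts c, the posterior is Dirichlet(α + c) componentwise.
Subtract each count from the matching posterior parameter: 26−14=12, 32−23=9, 29−17=12, 16−13=3.

Dirichlet(12, 9, 12, 3)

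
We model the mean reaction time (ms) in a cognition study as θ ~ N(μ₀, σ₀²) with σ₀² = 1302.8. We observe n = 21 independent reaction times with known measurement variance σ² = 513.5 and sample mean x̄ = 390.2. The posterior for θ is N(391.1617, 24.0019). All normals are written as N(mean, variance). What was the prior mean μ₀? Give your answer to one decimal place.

μ₀ = 442.4

With known observation variance, the Normal–Normal posterior has precision τ_n = τ₀ + n/σ² and mean μ_n = (τ₀μ₀ + (n/σ²)x̄)/τ_n.
Here τ₀ = 1/1302.8 = 0.000768 and τ_data = 21/513.5 = 0.040896, so τ_n = 0.041664.
Rearranging for μ₀: μ₀ = (μ_n·τ_n − τ_data·x̄)/τ₀ = (391.1617·0.041664 − 0.040896·390.2) / 0.000768 = 0.339742/0.000768 ≈ 442.4.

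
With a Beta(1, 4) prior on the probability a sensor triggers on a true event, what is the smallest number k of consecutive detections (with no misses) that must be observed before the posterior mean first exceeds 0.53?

k = 4

After k detections and 0 misses the posterior is Beta(1+k, 4), with mean (1+k)/(1+4+k).
Set (1+k)/(5+k) > 0.53 and solve: k > (0.53·5 − 1)/(1 − 0.53) = 3.511.
The smallest integer exceeding 3.511 is 4, and checking k=4: (5)/(9) = 0.5556 > 0.53.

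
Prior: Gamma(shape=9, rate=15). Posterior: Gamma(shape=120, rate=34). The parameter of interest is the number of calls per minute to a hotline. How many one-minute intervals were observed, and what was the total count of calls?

n = 19 one-minute intervals with total 111 calls

Gamma–Poisson conjugacy: posterior shape = α + Σxᵢ, posterior rate = β + n.
Matching: Σxᵢ = 120 − 9 = 111 and n = 34 − 15 = 19.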